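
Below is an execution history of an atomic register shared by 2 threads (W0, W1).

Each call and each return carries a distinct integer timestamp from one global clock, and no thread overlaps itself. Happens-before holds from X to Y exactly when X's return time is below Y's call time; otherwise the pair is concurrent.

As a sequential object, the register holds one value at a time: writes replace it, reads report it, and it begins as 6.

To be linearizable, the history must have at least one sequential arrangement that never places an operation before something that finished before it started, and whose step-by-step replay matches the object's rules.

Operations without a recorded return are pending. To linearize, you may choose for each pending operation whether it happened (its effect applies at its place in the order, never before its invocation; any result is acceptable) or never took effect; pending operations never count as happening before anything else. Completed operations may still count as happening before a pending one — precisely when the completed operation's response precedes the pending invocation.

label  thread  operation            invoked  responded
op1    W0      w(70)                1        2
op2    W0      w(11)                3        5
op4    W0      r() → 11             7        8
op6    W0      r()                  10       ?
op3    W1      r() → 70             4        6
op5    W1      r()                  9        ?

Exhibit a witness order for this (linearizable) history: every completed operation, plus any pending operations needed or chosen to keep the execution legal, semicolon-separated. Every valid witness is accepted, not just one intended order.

after step 1 (op1 w(70)): value 70
after step 2 (op3 r() → 70): value 70
after step 3 (op2 w(11)): value 11
after step 4 (op4 r() → 11): value 11

op1; op3; op2; op4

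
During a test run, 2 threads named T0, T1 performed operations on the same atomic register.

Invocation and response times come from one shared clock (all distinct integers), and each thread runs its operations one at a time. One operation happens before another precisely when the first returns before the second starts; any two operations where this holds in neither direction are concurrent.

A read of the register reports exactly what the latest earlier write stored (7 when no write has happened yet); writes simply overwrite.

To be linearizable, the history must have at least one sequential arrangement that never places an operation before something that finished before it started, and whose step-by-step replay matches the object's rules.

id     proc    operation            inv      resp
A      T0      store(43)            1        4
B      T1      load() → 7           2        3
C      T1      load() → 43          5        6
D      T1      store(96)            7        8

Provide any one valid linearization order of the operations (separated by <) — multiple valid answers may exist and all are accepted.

1. B load() → 7, leaving value 7
2. A store(43), leaving value 43
3. C load() → 43, leaving value 43
4. D store(96), leaving value 96

B < A < C < D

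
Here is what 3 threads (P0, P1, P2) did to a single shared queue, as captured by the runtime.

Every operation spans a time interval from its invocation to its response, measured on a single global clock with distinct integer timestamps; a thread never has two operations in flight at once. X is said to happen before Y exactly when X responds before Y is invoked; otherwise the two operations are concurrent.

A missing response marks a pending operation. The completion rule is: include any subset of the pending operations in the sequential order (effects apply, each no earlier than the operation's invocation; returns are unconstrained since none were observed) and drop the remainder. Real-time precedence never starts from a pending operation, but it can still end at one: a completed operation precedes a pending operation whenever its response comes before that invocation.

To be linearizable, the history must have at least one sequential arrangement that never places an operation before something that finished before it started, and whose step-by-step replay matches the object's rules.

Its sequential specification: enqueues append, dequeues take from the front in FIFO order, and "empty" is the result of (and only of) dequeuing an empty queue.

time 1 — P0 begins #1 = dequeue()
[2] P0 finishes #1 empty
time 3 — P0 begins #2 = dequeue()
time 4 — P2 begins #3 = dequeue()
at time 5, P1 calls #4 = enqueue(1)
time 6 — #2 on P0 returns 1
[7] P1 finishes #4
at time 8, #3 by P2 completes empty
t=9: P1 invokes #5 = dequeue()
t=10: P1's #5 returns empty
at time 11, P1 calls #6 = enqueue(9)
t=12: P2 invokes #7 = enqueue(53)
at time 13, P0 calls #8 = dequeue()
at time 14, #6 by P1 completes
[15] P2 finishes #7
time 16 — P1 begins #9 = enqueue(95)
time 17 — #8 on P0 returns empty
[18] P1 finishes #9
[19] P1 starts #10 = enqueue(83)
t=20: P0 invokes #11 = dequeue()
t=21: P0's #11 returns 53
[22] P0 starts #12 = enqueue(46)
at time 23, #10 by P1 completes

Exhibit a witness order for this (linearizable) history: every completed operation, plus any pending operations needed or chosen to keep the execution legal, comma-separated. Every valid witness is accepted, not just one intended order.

1. #1 dequeue() → empty, leaving queue <>
2. #3 dequeue() → empty, leaving queue <>
3. #4 enqueue(1), leaving queue <1>
4. #2 dequeue() → 1, leaving queue <>
5. #5 dequeue() → empty, leaving queue <>
6. #8 dequeue() → empty, leaving queue <>
7. #7 enqueue(53), leaving queue <53>
8. #6 enqueue(9), leaving queue <53,9>
9. #9 enqueue(95), leaving queue <53,9,95>
10. #10 enqueue(83), leaving queue <53,9,95,83>
11. #11 dequeue() → 53, leaving queue <9,95,83>

#1, #3, #4, #2, #5, #8, #7, #6, #9, #10, #11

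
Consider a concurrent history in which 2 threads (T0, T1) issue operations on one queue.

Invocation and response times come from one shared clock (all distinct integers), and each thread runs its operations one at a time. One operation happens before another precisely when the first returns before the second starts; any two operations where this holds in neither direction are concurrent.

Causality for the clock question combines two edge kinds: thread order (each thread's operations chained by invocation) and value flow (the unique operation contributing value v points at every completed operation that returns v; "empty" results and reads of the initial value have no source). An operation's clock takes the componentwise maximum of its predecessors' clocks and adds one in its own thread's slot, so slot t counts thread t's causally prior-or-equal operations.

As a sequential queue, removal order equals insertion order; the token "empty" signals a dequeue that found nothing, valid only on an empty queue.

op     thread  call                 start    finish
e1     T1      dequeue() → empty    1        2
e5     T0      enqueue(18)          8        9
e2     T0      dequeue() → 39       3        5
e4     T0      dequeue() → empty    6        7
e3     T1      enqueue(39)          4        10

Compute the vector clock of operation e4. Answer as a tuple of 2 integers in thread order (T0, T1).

invoked at 1, e1 has no predecessors; its own T1 bump gives (0, 1)
VC(e3, invoked at 4): max of VC(e1)=(0, 1), then +1 on thread T1 → (0, 2)
VC(e2, invoked at 3): max of VC(e3)=(0, 2), then +1 on thread T0 → (1, 2)
VC(e4, invoked at 6): max of VC(e2)=(1, 2), then +1 on thread T0 → (2, 2)
VC(e5, invoked at 8): max of VC(e4)=(2, 2), then +1 on thread T0 → (3, 2)
target: VC(e4) = (2, 2)

(2, 2)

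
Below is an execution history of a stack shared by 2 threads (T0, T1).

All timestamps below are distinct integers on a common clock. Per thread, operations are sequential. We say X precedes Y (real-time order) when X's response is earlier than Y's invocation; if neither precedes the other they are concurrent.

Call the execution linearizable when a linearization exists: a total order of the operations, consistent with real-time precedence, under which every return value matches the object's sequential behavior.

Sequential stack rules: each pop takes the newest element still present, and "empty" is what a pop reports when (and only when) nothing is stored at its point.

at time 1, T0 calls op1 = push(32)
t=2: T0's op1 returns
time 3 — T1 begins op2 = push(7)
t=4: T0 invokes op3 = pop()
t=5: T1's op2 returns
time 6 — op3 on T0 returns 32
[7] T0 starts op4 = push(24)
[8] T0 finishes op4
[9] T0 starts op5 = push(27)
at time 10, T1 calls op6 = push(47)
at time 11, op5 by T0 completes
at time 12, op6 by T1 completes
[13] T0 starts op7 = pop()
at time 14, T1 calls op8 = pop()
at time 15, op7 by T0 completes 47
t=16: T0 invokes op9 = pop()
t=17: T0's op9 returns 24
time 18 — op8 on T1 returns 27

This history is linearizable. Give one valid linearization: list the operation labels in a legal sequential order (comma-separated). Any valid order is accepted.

1. op1 push(32), leaving stack <32>
2. op3 pop() → 32, leaving stack <>
3. op2 push(7), leaving stack <7>
4. op4 push(24), leaving stack <7,24>
5. op5 push(27), leaving stack <7,24,27>
6. op6 push(47), leaving stack <7,24,27,47>
7. op7 pop() → 47, leaving stack <7,24,27>
8. op8 pop() → 27, leaving stack <7,24>
9. op9 pop() → 24, leaving stack <7>

op1, op3, op2, op4, op5, op6, op7, op8, op9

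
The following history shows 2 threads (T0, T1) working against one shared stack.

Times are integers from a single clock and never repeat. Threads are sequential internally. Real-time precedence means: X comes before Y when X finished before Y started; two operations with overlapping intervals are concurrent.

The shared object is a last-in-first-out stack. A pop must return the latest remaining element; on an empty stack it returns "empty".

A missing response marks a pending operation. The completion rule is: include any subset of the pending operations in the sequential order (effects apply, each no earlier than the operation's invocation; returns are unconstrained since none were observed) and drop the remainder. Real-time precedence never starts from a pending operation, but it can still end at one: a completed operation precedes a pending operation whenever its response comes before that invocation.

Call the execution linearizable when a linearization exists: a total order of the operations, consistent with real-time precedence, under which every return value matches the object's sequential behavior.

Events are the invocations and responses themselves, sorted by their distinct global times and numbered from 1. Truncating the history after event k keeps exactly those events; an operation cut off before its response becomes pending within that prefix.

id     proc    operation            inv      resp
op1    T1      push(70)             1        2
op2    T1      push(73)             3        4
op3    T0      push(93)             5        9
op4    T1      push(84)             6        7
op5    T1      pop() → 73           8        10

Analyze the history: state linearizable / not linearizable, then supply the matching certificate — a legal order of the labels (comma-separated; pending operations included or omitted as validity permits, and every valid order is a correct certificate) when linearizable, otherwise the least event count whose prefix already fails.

events 1..9 are fine; event 10 — the response of op5 at time 10 — makes the prefix non-linearizable
the 5 completed operations admit 3 real-time orders; each fails the stack replay
sample order op1, op2, op3, op4, op5 stalls at step 5 — op5 pop() → 73 has no legal effect
sample order op1, op2, op4, op3, op5 stalls at step 5 — op5 pop() → 73 has no legal effect

not linearizable — minimal violating prefix: 10 events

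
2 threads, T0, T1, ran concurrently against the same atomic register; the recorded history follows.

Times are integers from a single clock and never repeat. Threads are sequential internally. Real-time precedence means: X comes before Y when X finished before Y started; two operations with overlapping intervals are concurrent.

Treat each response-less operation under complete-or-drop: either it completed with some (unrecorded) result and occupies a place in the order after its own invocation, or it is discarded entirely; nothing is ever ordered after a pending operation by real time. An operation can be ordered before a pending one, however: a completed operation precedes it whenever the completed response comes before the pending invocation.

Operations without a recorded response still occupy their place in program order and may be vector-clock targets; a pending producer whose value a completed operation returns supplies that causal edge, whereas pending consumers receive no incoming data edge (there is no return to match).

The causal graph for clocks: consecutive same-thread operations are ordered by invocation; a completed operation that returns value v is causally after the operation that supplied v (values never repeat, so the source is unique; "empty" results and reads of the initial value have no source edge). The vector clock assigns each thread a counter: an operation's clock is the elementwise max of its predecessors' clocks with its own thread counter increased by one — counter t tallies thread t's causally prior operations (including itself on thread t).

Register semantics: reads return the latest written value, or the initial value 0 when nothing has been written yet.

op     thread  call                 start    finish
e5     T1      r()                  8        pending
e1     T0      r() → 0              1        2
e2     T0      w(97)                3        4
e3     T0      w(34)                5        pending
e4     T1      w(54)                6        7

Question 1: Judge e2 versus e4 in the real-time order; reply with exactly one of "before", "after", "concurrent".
before

e2 spans [3,4], e4 spans [6,7]
resp(e2)=4 < inv(e4)=6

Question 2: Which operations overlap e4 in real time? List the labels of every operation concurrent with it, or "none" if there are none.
e3

e4 spans [6,7]; an op avoiding the whole window 6..7 is ordered, any other is concurrent
e1 [1,2]: before
e2 [3,4]: before
e3 [5,…): concurrent
e5 [8,…): after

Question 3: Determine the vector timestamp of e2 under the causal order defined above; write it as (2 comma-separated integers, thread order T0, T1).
(2, 0)

e4, invoked 6, has no incoming edges; only T1's bump applies → (0, 1)
e1, invoked 1, has no incoming edges; only T0's bump applies → (1, 0)
from VC(e4)=(0, 1), e5 (invoked 8) maxes components and bumps T1 → (0, 2)
from VC(e1)=(1, 0), e2 (invoked 3) maxes components and bumps T0 → (2, 0)
from VC(e2)=(2, 0), e3 (invoked 5) maxes components and bumps T0 → (3, 0)
target: VC(e2) = (2, 0)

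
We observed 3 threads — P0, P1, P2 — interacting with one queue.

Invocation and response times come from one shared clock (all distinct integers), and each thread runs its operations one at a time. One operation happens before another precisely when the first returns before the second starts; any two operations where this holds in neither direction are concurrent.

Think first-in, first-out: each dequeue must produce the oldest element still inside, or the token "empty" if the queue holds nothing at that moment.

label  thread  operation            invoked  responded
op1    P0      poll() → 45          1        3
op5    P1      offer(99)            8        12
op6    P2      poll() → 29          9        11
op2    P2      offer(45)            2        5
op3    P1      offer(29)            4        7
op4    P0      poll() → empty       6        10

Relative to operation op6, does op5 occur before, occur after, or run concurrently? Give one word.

concurrent

op5 spans [8,12], op6 spans [9,11]
the intervals overlap in both directions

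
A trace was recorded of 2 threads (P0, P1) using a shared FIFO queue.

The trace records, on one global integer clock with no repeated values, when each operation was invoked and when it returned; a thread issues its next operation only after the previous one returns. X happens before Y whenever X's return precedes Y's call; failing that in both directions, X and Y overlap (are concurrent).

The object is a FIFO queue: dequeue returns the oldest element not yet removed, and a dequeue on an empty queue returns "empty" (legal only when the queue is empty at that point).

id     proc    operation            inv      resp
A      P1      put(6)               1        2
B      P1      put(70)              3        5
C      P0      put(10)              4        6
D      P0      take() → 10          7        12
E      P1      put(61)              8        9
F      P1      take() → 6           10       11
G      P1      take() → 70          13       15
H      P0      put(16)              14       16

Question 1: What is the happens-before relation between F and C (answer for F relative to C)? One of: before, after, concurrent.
after

F spans [10,11], C spans [4,6]
resp(C)=6 < inv(F)=10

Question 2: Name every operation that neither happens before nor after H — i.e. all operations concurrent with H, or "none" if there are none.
G

H runs from 14 to 16; window-overlapping ops are concurrent
A [1,2]: before
B [3,5]: before
C [4,6]: before
D [7,12]: before
E [8,9]: before
F [10,11]: before
G [13,15]: concurrent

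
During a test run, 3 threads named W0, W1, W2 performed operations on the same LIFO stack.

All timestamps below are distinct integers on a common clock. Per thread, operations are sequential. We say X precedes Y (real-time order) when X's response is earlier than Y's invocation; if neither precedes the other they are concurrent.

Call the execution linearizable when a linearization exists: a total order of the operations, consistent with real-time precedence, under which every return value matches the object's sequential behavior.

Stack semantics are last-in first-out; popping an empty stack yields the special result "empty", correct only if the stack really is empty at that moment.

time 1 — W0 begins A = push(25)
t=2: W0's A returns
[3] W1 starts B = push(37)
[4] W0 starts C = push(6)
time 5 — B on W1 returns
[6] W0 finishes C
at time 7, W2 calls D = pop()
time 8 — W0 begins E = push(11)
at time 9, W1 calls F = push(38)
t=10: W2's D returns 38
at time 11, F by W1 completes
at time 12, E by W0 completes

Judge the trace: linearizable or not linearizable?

linearizable

one valid linearization: A, B, C, E, F, D
1. A push(25), leaving stack <25>
2. B push(37), leaving stack <25,37>
3. C push(6), leaving stack <25,37,6>
4. E push(11), leaving stack <25,37,6,11>
5. F push(38), leaving stack <25,37,6,11,38>
6. D pop() → 38, leaving stack <25,37,6,11>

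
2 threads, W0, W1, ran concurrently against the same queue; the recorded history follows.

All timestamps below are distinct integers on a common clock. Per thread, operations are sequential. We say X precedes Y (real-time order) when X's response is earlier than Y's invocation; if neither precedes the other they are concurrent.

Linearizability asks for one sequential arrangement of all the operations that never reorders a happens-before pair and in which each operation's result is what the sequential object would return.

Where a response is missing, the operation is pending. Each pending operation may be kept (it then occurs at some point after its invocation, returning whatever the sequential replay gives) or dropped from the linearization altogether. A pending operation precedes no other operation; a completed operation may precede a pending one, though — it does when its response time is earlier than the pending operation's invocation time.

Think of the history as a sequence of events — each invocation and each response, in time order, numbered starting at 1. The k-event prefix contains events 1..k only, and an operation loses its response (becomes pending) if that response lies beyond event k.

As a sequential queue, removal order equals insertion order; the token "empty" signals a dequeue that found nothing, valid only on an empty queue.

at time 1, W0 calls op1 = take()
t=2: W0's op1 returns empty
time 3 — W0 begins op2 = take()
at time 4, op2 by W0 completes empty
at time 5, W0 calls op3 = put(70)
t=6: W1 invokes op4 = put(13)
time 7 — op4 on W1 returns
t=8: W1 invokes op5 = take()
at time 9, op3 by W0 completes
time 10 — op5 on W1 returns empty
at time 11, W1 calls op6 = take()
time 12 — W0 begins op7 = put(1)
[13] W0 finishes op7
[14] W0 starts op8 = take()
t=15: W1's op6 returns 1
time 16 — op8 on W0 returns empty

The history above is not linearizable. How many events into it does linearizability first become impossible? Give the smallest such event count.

events 1..9 are linearizable; a witness order is op1, op2, op3, op4:
step 1: op1 take() → empty — queue <>
step 2: op2 take() → empty — queue <>
step 3: op3 put(70) — queue <70>
step 4: op4 put(13) — queue <70,13>
at event 10 (op5's time-10 response) nothing linearizes any more
e.g. op1, op2, op3, op4, op5: illegal at step 5, since op5 take() → empty cannot apply there
e.g. op1, op2, op4, op3, op5: illegal at step 5, since op5 take() → empty cannot apply there

10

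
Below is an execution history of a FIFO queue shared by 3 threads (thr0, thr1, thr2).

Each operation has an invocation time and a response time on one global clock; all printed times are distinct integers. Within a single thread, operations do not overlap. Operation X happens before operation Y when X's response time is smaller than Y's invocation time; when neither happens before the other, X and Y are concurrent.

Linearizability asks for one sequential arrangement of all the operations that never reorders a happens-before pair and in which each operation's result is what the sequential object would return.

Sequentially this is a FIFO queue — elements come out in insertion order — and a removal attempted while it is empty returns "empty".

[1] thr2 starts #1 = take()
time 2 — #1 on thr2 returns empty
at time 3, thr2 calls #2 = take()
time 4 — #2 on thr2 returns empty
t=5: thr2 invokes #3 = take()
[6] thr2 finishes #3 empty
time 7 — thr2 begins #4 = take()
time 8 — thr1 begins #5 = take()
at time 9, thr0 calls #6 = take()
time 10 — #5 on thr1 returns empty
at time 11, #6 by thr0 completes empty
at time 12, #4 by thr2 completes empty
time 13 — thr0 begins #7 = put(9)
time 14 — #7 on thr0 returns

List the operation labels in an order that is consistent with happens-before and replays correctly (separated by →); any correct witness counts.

1. #1 take() → empty, leaving queue <>
2. #2 take() → empty, leaving queue <>
3. #3 take() → empty, leaving queue <>
4. #4 take() → empty, leaving queue <>
5. #5 take() → empty, leaving queue <>
6. #6 take() → empty, leaving queue <>
7. #7 put(9), leaving queue <9>

#1 → #2 → #3 → #4 → #5 → #6 → #7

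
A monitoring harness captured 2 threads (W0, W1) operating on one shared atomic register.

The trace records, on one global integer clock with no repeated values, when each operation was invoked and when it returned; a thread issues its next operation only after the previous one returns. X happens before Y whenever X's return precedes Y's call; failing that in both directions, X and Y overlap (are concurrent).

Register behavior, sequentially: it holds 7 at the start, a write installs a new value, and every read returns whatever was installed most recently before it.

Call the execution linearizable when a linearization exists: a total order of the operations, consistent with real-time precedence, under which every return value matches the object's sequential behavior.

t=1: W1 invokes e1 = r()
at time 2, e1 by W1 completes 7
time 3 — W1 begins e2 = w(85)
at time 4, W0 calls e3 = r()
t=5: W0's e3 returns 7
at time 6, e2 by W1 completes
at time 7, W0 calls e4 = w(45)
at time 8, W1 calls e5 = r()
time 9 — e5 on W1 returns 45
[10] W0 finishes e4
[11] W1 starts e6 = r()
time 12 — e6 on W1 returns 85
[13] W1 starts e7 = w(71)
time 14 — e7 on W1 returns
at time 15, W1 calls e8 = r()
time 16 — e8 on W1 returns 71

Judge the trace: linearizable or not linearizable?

not linearizable

already the first 12 events (up to e6's response at time 12) admit no linearization; the first 11 still do
all 4 real-time-respecting orders fail — 6 completed atomic register operations, no legal replay
sample order e1, e2, e3, e4, e5, e6 stalls at step 3 — e3 r() → 7 has no legal effect
sample order e1, e2, e3, e5, e4, e6 stalls at step 3 — e3 r() → 7 has no legal effect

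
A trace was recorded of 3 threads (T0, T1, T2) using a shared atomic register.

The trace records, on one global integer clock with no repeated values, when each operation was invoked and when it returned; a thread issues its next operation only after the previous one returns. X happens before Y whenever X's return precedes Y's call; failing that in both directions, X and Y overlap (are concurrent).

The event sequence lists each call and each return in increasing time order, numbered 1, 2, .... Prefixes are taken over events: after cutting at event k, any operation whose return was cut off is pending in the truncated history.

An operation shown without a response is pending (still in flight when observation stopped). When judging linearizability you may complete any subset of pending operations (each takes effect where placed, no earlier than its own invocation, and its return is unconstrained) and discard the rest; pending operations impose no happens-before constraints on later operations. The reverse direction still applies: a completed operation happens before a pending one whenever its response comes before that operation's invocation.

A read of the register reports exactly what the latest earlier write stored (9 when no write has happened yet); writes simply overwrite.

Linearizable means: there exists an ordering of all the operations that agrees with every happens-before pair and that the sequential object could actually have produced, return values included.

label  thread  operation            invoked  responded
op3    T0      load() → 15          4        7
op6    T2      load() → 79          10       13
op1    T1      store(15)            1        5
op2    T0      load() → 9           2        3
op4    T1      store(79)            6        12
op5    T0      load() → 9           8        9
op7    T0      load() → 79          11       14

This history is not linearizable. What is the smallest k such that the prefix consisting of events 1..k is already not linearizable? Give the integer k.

one valid order for events 1..8 is op2, op1, op3:
step 1: op2 load() → 9 — value 9
step 2: op1 store(15) — value 15
step 3: op3 load() → 15 — value 15
at event 9 (op5's time-9 response) nothing linearizes any more
every completion of the 1 pending operation (op4) was checked; none linearizes
one such order, op1, op2, op3, op5 (pending dropped), breaks at step 2 where op2 load() → 9 is illegal
one such order, op2, op1, op3, op5 (pending dropped), breaks at step 4 where op5 load() → 9 is illegal

9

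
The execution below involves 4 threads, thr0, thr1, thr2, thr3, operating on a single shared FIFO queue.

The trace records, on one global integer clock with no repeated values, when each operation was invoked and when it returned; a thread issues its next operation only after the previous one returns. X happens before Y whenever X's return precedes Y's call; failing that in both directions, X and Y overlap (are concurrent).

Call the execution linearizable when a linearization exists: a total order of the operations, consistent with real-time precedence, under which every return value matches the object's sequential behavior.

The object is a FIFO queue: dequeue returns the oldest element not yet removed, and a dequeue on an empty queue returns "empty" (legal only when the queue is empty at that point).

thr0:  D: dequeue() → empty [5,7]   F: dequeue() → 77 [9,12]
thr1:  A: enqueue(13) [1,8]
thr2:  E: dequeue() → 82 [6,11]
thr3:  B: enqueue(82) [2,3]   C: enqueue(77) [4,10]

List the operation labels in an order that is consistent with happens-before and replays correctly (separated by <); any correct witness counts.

B < E < D < C < A < F

1. B enqueue(82), leaving queue <82>
2. E dequeue() → 82, leaving queue <>
3. D dequeue() → empty, leaving queue <>
4. C enqueue(77), leaving queue <77>
5. A enqueue(13), leaving queue <77,13>
6. F dequeue() → 77, leaving queue <13>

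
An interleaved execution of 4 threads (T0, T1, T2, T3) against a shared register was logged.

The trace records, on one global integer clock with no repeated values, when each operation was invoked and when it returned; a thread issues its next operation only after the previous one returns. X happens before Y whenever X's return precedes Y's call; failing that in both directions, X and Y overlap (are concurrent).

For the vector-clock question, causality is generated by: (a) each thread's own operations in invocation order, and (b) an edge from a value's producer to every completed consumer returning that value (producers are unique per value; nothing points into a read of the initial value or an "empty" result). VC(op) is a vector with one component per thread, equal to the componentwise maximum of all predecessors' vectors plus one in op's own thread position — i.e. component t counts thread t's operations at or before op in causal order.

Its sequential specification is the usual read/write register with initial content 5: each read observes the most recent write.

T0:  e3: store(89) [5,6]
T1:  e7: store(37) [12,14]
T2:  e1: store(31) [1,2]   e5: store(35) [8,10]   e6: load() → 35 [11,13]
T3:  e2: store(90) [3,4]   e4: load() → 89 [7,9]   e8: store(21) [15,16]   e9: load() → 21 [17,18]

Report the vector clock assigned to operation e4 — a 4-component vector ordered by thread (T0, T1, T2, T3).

invoked at 3, e2 has no predecessors; its own T3 bump gives (0, 0, 0, 1)
invoked at 1, e1 has no predecessors; its own T2 bump gives (0, 0, 1, 0)
invoked at 12, e7 has no predecessors; its own T1 bump gives (0, 1, 0, 0)
invoked at 5, e3 has no predecessors; its own T0 bump gives (1, 0, 0, 0)
e5, invoked 8, takes VC(e1)=(0, 0, 1, 0) under max, adds 1 for T2 → (0, 0, 2, 0)
e6, invoked 11, takes VC(e5)=(0, 0, 2, 0) under max, adds 1 for T2 → (0, 0, 3, 0)
e4, invoked 7, takes VC(e2)=(0, 0, 0, 1), VC(e3)=(1, 0, 0, 0) under max, adds 1 for T3 → (1, 0, 0, 2)
e8, invoked 15, takes VC(e4)=(1, 0, 0, 2) under max, adds 1 for T3 → (1, 0, 0, 3)
e9, invoked 17, takes VC(e8)=(1, 0, 0, 3) under max, adds 1 for T3 → (1, 0, 0, 4)
target: VC(e4) = (1, 0, 0, 2)

(1, 0, 0, 2)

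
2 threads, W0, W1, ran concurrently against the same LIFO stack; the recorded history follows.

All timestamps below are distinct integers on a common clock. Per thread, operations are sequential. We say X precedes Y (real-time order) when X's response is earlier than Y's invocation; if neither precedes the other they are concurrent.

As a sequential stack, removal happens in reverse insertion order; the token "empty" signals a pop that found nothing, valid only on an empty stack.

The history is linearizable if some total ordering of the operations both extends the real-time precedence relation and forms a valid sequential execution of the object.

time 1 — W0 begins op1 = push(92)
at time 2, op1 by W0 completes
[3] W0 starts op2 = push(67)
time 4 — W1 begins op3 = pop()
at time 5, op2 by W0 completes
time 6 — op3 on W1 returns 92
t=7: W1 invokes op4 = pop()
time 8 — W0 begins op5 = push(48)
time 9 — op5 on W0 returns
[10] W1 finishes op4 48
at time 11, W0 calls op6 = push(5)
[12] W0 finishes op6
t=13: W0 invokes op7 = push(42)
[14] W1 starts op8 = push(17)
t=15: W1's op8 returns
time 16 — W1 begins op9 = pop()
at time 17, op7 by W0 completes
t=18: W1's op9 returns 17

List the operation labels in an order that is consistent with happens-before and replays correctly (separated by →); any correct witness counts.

op1 → op3 → op2 → op5 → op4 → op6 → op7 → op8 → op9

1. op1 push(92), leaving stack <92>
2. op3 pop() → 92, leaving stack <>
3. op2 push(67), leaving stack <67>
4. op5 push(48), leaving stack <67,48>
5. op4 pop() → 48, leaving stack <67>
6. op6 push(5), leaving stack <67,5>
7. op7 push(42), leaving stack <67,5,42>
8. op8 push(17), leaving stack <67,5,42,17>
9. op9 pop() → 17, leaving stack <67,5,42>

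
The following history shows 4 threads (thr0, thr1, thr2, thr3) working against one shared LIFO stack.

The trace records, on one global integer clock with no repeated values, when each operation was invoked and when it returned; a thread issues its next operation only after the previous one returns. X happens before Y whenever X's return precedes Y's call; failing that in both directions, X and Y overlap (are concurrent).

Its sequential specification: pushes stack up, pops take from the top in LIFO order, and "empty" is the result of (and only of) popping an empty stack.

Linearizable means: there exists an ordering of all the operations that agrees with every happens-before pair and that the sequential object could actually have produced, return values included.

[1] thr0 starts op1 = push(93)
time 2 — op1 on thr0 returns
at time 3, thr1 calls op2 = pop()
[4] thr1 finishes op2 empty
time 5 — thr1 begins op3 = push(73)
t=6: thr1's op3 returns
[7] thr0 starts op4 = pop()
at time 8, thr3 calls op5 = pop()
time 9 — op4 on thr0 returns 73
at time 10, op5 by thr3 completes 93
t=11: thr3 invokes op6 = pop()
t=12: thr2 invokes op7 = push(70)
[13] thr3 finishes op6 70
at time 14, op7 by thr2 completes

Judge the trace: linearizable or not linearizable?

cut after 3 events: linearizable; cut after 4 events (op2 responds, time 4): not linearizable
exhaustive check: the 2 completed LIFO stack ops admit one real-time order; illegal
for example op1, op2 fails at step 2: op2 pop() → empty is not legal there

not linearizable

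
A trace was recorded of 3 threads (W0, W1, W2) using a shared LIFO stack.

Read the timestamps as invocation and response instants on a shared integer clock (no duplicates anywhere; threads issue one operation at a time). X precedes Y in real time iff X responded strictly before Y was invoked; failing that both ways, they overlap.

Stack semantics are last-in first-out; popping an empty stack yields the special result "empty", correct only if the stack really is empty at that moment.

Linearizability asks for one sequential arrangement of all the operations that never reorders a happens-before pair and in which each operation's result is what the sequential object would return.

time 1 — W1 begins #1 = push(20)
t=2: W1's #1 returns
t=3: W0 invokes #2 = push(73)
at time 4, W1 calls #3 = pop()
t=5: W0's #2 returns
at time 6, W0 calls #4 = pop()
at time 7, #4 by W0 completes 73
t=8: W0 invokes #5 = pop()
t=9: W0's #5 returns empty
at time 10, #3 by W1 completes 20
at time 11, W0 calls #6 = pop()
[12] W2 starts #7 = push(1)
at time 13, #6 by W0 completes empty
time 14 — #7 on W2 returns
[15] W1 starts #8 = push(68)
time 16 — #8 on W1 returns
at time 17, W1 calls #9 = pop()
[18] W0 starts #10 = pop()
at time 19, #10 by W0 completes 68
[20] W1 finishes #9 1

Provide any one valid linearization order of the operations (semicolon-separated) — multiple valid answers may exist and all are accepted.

#1; #2; #4; #3; #5; #6; #7; #8; #10; #9

step 1: #1 push(20) — stack <20>
step 2: #2 push(73) — stack <20,73>
step 3: #4 pop() → 73 — stack <20>
step 4: #3 pop() → 20 — stack <>
step 5: #5 pop() → empty — stack <>
step 6: #6 pop() → empty — stack <>
step 7: #7 push(1) — stack <1>
step 8: #8 push(68) — stack <1,68>
step 9: #10 pop() → 68 — stack <1>
step 10: #9 pop() → 1 — stack <>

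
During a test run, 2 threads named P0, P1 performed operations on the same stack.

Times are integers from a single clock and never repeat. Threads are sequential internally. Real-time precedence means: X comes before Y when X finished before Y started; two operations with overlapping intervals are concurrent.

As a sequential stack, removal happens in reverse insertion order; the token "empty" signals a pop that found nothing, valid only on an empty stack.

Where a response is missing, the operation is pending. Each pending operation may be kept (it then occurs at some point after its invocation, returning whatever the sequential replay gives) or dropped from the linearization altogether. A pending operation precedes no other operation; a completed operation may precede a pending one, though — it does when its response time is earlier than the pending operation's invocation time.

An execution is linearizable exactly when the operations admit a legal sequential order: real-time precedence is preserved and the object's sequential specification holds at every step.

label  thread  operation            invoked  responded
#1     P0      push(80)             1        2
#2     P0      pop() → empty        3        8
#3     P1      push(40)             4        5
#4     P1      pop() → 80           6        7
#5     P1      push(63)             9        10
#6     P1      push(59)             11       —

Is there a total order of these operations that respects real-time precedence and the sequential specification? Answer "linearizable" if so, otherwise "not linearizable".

prefix check: 1..7 passes, 1..8 fails once #2's time-8 response joins
real-time-consistent orders of the 4 completed operations: 3 — all fail the stack replay
e.g. #1, #2, #3, #4: illegal at step 2, since #2 pop() → empty cannot apply there
e.g. #1, #3, #2, #4: illegal at step 3, since #2 pop() → empty cannot apply there

not linearizable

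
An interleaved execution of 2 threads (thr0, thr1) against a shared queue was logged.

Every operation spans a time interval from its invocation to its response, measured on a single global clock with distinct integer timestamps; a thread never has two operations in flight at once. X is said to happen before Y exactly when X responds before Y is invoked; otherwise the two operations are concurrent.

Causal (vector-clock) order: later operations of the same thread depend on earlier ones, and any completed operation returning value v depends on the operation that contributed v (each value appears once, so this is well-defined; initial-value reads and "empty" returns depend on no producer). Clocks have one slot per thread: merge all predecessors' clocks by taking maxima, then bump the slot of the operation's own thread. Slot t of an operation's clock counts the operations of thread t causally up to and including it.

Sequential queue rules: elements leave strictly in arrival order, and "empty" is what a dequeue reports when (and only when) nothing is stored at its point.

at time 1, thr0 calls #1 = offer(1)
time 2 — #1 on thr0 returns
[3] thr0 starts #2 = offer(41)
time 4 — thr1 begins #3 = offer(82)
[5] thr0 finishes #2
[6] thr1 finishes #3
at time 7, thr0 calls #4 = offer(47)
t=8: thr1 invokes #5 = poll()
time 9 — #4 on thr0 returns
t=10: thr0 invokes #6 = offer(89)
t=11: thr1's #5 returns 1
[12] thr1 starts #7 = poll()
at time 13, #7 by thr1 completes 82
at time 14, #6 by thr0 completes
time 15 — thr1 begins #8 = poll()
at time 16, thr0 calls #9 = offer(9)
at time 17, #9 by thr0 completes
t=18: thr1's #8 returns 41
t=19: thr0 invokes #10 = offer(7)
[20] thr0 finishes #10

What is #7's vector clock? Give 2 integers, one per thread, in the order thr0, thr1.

(1, 3)

#3 (invocation 4): nothing precedes it; thr1's component alone gives (0, 1)
#1 (invocation 1): nothing precedes it; thr0's component alone gives (1, 0)
invoked at 3, #2 merges VC(#1)=(1, 0) and bumps thr0's slot → (2, 0)
invoked at 8, #5 merges VC(#1)=(1, 0), VC(#3)=(0, 1) and bumps thr1's slot → (1, 2)
invoked at 7, #4 merges VC(#2)=(2, 0) and bumps thr0's slot → (3, 0)
invoked at 12, #7 merges VC(#3)=(0, 1), VC(#5)=(1, 2) and bumps thr1's slot → (1, 3)
invoked at 10, #6 merges VC(#4)=(3, 0) and bumps thr0's slot → (4, 0)
invoked at 16, #9 merges VC(#6)=(4, 0) and bumps thr0's slot → (5, 0)
invoked at 15, #8 merges VC(#2)=(2, 0), VC(#7)=(1, 3) and bumps thr1's slot → (2, 4)
invoked at 19, #10 merges VC(#9)=(5, 0) and bumps thr0's slot → (6, 0)
target: VC(#7) = (1, 3)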